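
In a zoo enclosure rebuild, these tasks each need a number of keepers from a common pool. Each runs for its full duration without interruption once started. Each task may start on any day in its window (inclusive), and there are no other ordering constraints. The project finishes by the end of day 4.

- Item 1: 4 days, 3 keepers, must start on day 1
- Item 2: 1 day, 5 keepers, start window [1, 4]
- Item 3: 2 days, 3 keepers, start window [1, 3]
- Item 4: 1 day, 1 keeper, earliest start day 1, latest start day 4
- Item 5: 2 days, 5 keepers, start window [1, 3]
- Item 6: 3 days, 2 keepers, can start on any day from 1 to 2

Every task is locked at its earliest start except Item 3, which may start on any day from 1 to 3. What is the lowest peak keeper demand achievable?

Item 3@1: d1:19  d2:13  d3:5  d4:3 → peak 19
Item 3@2: d1:16  d2:13  d3:8  d4:3 → peak 16
Item 3@3: d1:16  d2:10  d3:8  d4:6 → peak 16
Best is Item 3@2, peak 16.

16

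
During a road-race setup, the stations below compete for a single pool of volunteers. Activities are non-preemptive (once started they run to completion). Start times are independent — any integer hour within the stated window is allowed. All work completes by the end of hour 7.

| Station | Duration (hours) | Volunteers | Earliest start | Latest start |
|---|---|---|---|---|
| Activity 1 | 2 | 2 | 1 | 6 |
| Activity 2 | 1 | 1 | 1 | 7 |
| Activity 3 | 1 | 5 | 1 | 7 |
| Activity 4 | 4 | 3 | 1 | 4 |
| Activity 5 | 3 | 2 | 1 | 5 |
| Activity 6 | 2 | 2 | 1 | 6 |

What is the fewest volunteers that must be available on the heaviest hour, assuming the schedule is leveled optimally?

5

Early-start (Activity 1@1, Activity 2@1, Activity 3@1, Activity 4@1, Activity 5@1, Activity 6@1) gives peak 15: h1:15  h2:9  h3:5  h4:3  h5:0  h6:0  h7:0.
Shift Activity 3→3, Activity 4→4, Activity 5→4.
Schedule Activity 1@1, Activity 2@1, Activity 3@3, Activity 4@4, Activity 5@4, Activity 6@1: h1:5  h2:4  h3:5  h4:5  h5:5  h6:5  h7:3 — peak 5.
Total volunteer-hours = 32 over 7 hours ⇒ peak ≥ ⌈32/7⌉ = 5, so 5 is optimal.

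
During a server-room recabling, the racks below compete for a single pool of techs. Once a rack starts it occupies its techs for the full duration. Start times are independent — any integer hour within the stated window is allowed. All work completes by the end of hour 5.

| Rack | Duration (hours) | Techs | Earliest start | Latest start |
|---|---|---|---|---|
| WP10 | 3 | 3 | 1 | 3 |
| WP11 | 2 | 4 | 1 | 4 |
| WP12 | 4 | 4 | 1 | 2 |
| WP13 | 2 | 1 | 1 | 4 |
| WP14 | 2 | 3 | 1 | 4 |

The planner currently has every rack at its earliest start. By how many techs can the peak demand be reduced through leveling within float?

5

Early-start peak: h1:15  h2:15  h3:7  h4:4  h5:0 ⇒ 15.
Leveled (WP10@1, WP11@4, WP12@1, WP13@3, WP14@1): h1:10  h2:10  h3:8  h4:9  h5:4 ⇒ 10.
Reduction 15 − 10 = 5.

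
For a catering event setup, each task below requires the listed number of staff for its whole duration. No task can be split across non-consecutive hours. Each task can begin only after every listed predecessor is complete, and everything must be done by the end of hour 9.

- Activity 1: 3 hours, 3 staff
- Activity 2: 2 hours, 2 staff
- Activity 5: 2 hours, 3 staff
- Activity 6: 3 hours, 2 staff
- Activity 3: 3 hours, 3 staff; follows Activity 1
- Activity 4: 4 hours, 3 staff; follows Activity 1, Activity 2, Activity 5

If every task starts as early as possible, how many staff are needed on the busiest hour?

Early-start schedule: Activity 1@1, Activity 2@1, Activity 5@1, Activity 6@1, Activity 3@4, Activity 4@4.
Load per hour: hour 1: 10, hour 2: 10, hour 3: 5, hour 4: 6, hour 5: 6, hour 6: 6, hour 7: 3, hour 8: 0, hour 9: 0.
Peak is 10.

10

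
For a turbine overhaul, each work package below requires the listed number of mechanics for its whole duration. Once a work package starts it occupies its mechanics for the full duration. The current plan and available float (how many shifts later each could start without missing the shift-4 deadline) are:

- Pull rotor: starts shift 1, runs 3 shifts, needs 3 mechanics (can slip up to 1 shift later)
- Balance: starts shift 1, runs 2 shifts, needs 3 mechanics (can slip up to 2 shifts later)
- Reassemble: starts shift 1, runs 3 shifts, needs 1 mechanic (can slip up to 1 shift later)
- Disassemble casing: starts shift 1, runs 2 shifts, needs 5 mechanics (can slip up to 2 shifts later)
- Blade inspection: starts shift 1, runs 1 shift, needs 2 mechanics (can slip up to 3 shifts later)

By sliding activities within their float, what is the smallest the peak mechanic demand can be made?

Early-start (Pull rotor@1, Balance@1, Reassemble@1, Disassemble casing@1, Blade inspection@1) gives peak 14: s1:14  s2:12  s3:4  s4:0.
Shift Disassemble casing→3.
Schedule Pull rotor@1, Balance@1, Reassemble@1, Disassemble casing@3, Blade inspection@1: s1:9  s2:7  s3:9  s4:5 — peak 9.

9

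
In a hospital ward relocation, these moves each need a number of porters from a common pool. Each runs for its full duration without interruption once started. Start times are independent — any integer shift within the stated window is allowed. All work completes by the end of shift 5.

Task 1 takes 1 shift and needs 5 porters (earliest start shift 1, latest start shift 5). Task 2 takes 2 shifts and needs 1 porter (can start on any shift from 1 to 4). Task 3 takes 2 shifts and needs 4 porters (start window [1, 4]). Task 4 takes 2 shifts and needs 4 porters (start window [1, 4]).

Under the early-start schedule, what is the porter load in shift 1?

14

At early start, shift 1 has: Task 1, Task 2, Task 3, Task 4.
Demand: 5 + 1 + 4 + 4 = 14.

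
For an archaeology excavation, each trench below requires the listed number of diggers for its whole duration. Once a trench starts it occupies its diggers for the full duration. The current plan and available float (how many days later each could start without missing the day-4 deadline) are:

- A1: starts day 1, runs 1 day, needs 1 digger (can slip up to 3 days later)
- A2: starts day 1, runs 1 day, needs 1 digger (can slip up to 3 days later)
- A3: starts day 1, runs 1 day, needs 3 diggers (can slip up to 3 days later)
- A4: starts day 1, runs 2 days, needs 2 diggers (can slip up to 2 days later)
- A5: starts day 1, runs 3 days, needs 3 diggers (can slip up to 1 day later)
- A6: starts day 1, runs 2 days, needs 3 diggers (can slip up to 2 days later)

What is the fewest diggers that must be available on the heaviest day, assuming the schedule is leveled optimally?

Early-start (A1@1, A2@1, A3@1, A4@1, A5@1, A6@1) gives peak 13: d1:13  d2:8  d3:3  d4:0.
Shift A2→2, A5→2, A6→3.
Schedule A1@1, A2@2, A3@1, A4@1, A5@2, A6@3: d1:6  d2:6  d3:6  d4:6 — peak 6.
Total digger-days = 24 over 4 days ⇒ peak ≥ ⌈24/4⌉ = 6, so 6 is optimal.

6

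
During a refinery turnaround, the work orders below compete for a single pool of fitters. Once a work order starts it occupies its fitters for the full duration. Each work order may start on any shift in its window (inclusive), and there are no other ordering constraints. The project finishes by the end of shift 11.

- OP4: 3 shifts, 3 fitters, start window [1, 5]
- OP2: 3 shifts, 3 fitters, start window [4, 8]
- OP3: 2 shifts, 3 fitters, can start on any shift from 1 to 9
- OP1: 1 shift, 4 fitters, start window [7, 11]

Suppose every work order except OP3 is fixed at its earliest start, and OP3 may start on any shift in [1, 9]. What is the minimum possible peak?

OP3@1: s1:6  s2:6  s3:3  s4:3  s5:3  s6:3  s7:4  s8:0  s9:0  s10:0  s11:0 → peak 6
OP3@2: s1:3  s2:6  s3:6  s4:3  s5:3  s6:3  s7:4  s8:0  s9:0  s10:0  s11:0 → peak 6
OP3@3: s1:3  s2:3  s3:6  s4:6  s5:3  s6:3  s7:4  s8:0  s9:0  s10:0  s11:0 → peak 6
OP3@4: s1:3  s2:3  s3:3  s4:6  s5:6  s6:3  s7:4  s8:0  s9:0  s10:0  s11:0 → peak 6
OP3@5: s1:3  s2:3  s3:3  s4:3  s5:6  s6:6  s7:4  s8:0  s9:0  s10:0  s11:0 → peak 6
OP3@6: s1:3  s2:3  s3:3  s4:3  s5:3  s6:6  s7:7  s8:0  s9:0  s10:0  s11:0 → peak 7
OP3@7: s1:3  s2:3  s3:3  s4:3  s5:3  s6:3  s7:7  s8:3  s9:0  s10:0  s11:0 → peak 7
OP3@8: s1:3  s2:3  s3:3  s4:3  s5:3  s6:3  s7:4  s8:3  s9:3  s10:0  s11:0 → peak 4
OP3@9: s1:3  s2:3  s3:3  s4:3  s5:3  s6:3  s7:4  s8:0  s9:3  s10:3  s11:0 → peak 4
Best is OP3@8, peak 4.

4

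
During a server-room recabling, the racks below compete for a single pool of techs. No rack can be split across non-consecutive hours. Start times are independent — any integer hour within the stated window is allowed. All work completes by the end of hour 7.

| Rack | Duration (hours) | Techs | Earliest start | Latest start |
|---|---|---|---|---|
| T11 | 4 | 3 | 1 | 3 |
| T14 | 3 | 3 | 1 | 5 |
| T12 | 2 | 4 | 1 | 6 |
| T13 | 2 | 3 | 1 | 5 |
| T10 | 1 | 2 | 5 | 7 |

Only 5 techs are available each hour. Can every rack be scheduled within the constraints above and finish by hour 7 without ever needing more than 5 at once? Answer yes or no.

no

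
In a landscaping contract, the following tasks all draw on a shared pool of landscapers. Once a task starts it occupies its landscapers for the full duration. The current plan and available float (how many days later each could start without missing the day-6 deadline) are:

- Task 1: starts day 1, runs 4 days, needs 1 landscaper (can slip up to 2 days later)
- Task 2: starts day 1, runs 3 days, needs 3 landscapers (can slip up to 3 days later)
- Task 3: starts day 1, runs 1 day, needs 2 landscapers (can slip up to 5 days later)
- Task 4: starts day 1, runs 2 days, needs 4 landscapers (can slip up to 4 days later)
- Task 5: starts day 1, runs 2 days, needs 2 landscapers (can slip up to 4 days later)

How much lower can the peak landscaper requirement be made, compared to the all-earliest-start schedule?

7

Early-start peak: d1:12  d2:10  d3:4  d4:1  d5:0  d6:0 ⇒ 12.
Leveled (Task 1@1, Task 2@3, Task 3@6, Task 4@1, Task 5@5): d1:5  d2:5  d3:4  d4:4  d5:5  d6:4 ⇒ 5.
Reduction 12 − 5 = 7.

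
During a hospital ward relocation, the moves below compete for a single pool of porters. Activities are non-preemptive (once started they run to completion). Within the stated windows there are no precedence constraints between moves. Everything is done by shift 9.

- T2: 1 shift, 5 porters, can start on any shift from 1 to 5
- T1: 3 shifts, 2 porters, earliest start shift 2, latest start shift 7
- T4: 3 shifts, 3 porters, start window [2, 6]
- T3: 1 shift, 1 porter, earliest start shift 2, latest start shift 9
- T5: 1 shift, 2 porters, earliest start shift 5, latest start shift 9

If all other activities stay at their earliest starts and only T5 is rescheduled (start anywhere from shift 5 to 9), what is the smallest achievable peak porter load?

T5@5: s1:5  s2:6  s3:5  s4:5  s5:2  s6:0  s7:0  s8:0  s9:0 → peak 6
T5@6: s1:5  s2:6  s3:5  s4:5  s5:0  s6:2  s7:0  s8:0  s9:0 → peak 6
T5@7: s1:5  s2:6  s3:5  s4:5  s5:0  s6:0  s7:2  s8:0  s9:0 → peak 6
T5@8: s1:5  s2:6  s3:5  s4:5  s5:0  s6:0  s7:0  s8:2  s9:0 → peak 6
T5@9: s1:5  s2:6  s3:5  s4:5  s5:0  s6:0  s7:0  s8:0  s9:2 → peak 6
Best is T5@5, peak 6.

6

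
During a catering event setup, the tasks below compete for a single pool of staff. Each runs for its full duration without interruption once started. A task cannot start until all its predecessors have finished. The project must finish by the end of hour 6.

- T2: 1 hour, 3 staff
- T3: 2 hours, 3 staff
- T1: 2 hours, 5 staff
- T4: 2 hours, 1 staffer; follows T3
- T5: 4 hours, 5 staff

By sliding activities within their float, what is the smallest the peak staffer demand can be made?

8

Early-start (T2@1, T3@1, T1@1, T4@3, T5@1) gives peak 16: h1:16  h2:13  h3:6  h4:6  h5:0  h6:0.
Shift T3→2, T4→4, T5→3.
Schedule T2@1, T3@2, T1@1, T4@4, T5@3: h1:8  h2:8  h3:8  h4:6  h5:6  h6:5 — peak 8.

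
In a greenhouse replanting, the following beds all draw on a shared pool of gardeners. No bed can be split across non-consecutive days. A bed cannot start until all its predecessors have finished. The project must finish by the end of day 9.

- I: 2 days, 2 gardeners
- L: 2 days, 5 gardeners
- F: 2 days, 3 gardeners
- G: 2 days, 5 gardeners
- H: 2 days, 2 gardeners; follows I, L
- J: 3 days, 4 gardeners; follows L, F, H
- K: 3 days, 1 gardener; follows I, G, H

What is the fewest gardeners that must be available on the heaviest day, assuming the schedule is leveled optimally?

7

Early-start (I@1, L@1, F@1, G@1, H@3, J@5, K@5) gives peak 15: d1:15  d2:15  d3:2  d4:2  d5:5  d6:5  d7:5  d8:0  d9:0.
Shift F→3, G→5, J→7, K→7.
Schedule I@1, L@1, F@3, G@5, H@3, J@7, K@7: d1:7  d2:7  d3:5  d4:5  d5:5  d6:5  d7:5  d8:5  d9:5 — peak 7.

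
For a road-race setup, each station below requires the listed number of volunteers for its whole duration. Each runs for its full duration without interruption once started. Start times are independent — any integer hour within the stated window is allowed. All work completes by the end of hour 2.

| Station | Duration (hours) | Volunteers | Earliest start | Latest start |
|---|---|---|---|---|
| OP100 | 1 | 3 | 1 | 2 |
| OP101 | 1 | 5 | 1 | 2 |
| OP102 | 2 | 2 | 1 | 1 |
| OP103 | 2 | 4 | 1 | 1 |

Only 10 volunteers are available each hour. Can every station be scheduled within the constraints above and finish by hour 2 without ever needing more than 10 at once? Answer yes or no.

The minimum achievable peak is 11; 10 < 11, so no feasible schedule stays within the cap.

no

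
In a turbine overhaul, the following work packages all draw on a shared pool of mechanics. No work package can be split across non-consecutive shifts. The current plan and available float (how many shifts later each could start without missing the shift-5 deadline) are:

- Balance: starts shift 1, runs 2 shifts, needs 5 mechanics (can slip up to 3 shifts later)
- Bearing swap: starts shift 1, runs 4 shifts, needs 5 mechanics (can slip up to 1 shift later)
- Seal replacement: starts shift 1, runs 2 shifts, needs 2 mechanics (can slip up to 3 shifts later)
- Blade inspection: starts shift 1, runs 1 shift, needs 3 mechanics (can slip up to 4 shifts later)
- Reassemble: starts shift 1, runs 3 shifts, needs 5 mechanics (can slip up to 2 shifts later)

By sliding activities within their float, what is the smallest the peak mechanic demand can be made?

Early-start (Balance@1, Bearing swap@1, Seal replacement@1, Blade inspection@1, Reassemble@1) gives peak 20: s1:20  s2:17  s3:10  s4:5  s5:0.
Shift Blade inspection→5, Reassemble→3.
Schedule Balance@1, Bearing swap@1, Seal replacement@1, Blade inspection@5, Reassemble@3: s1:12  s2:12  s3:10  s4:10  s5:8 — peak 12.

12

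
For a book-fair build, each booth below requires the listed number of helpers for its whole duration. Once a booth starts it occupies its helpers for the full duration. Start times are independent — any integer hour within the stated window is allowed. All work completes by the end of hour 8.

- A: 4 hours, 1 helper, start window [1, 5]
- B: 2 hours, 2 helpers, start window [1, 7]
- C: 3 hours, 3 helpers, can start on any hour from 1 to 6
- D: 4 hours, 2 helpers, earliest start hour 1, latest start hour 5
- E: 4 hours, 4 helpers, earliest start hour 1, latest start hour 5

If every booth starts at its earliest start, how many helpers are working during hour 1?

12

At early start, hour 1 has: A, B, C, D, E.
Demand: 1 + 2 + 3 + 2 + 4 = 12.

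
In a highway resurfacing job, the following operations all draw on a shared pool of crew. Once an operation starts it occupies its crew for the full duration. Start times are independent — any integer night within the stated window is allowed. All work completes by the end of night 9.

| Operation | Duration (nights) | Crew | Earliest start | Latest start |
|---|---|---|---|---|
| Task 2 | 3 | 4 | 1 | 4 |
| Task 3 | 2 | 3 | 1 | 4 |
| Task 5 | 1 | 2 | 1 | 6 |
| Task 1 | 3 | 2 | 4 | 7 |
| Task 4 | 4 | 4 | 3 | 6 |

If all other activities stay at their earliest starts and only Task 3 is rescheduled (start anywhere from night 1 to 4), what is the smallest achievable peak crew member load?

Task 3@1: n1:9  n2:7  n3:8  n4:6  n5:6  n6:6  n7:0  n8:0  n9:0 → peak 9
Task 3@2: n1:6  n2:7  n3:11  n4:6  n5:6  n6:6  n7:0  n8:0  n9:0 → peak 11
Task 3@3: n1:6  n2:4  n3:11  n4:9  n5:6  n6:6  n7:0  n8:0  n9:0 → peak 11
Task 3@4: n1:6  n2:4  n3:8  n4:9  n5:9  n6:6  n7:0  n8:0  n9:0 → peak 9
Best is Task 3@1, peak 9.

9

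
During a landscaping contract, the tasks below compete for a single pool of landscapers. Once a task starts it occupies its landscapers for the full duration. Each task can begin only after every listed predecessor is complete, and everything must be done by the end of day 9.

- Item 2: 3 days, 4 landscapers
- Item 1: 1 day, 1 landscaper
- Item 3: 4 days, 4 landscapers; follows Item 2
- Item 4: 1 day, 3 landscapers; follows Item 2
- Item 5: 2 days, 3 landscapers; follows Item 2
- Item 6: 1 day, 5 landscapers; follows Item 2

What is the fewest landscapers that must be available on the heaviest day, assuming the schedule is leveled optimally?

Early-start (Item 2@1, Item 1@1, Item 3@4, Item 4@4, Item 5@4, Item 6@4) gives peak 15: d1:5  d2:4  d3:4  d4:15  d5:7  d6:4  d7:4  d8:0  d9:0.
Shift Item 5→5, Item 6→8.
Schedule Item 2@1, Item 1@1, Item 3@4, Item 4@4, Item 5@5, Item 6@8: d1:5  d2:4  d3:4  d4:7  d5:7  d6:7  d7:4  d8:5  d9:0 — peak 7.

7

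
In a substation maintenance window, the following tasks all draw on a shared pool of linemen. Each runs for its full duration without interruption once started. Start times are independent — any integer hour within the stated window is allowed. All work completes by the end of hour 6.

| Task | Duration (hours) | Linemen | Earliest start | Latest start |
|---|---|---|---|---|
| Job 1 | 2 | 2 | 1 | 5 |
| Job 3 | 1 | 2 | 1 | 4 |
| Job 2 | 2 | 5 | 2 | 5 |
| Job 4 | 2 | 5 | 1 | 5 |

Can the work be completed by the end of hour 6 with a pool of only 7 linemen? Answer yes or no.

yes

Schedule Job 1@1, Job 3@1, Job 2@3, Job 4@5: h1:4  h2:2  h3:5  h4:5  h5:5  h6:5 — peak 5 ≤ 7.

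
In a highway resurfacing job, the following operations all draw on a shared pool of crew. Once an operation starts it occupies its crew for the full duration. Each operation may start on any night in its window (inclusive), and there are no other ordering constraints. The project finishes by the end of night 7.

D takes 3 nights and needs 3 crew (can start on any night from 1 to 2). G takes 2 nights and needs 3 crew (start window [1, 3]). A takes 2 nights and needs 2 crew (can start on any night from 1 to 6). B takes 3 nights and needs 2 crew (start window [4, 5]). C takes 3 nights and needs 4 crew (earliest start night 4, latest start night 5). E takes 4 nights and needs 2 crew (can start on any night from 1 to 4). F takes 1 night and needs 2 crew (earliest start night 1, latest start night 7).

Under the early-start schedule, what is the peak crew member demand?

12

Early-start schedule: D@1, G@1, A@1, B@4, C@4, E@1, F@1.
Load per night: night 1: 12, night 2: 10, night 3: 5, night 4: 8, night 5: 6, night 6: 6, night 7: 0.
Peak is 12.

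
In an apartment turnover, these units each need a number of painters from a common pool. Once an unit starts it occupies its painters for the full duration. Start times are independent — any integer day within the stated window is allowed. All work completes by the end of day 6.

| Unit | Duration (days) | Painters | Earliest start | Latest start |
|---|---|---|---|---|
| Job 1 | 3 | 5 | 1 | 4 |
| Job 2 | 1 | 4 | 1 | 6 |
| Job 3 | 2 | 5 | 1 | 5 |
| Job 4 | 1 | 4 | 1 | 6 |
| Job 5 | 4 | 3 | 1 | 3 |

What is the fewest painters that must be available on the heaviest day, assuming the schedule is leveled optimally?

8

Early-start (Job 1@1, Job 2@1, Job 3@1, Job 4@1, Job 5@1) gives peak 21: d1:21  d2:13  d3:8  d4:3  d5:0  d6:0.
Shift Job 2→6, Job 3→4, Job 4→6.
Schedule Job 1@1, Job 2@6, Job 3@4, Job 4@6, Job 5@1: d1:8  d2:8  d3:8  d4:8  d5:5  d6:8 — peak 8.
Total painter-days = 45 over 6 days ⇒ peak ≥ ⌈45/6⌉ = 8, so 8 is optimal.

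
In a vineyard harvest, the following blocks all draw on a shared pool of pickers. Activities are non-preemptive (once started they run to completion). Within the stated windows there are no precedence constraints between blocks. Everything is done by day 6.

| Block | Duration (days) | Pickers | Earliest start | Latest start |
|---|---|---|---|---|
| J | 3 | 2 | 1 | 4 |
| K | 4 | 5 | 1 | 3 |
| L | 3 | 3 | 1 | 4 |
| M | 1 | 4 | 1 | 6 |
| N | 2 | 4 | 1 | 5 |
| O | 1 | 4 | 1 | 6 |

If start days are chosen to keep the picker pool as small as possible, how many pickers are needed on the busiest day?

10

Early-start (J@1, K@1, L@1, M@1, N@1, O@1) gives peak 22: d1:22  d2:14  d3:10  d4:5  d5:0  d6:0.
Shift M→4, N→5, O→5.
Schedule J@1, K@1, L@1, M@4, N@5, O@5: d1:10  d2:10  d3:10  d4:9  d5:8  d6:4 — peak 10.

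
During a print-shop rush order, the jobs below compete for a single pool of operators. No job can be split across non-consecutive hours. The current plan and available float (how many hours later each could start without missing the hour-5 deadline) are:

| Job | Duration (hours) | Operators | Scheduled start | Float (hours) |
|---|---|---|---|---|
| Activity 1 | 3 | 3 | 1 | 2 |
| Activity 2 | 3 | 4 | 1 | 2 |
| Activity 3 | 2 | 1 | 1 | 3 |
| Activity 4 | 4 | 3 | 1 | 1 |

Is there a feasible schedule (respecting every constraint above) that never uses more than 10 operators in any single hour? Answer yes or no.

yes

Schedule Activity 1@1, Activity 2@1, Activity 3@4, Activity 4@1: h1:10  h2:10  h3:10  h4:4  h5:1 — peak 10 ≤ 10.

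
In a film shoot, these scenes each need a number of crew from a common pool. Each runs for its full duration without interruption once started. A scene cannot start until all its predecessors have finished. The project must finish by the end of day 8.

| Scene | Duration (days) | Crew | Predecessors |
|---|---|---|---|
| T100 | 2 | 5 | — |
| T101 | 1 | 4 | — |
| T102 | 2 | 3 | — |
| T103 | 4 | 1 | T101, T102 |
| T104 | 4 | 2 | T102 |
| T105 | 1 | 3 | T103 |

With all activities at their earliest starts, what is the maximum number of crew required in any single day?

12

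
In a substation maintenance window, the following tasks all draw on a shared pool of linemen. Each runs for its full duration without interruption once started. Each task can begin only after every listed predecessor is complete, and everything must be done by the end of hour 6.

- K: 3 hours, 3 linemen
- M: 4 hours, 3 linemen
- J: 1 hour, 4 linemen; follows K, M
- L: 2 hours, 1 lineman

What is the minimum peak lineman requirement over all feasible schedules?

6

Early-start (K@1, M@1, J@5, L@1) gives peak 7: h1:7  h2:7  h3:6  h4:3  h5:4  h6:0.
Shift L→4.
Schedule K@1, M@1, J@5, L@4: h1:6  h2:6  h3:6  h4:4  h5:5  h6:0 — peak 6.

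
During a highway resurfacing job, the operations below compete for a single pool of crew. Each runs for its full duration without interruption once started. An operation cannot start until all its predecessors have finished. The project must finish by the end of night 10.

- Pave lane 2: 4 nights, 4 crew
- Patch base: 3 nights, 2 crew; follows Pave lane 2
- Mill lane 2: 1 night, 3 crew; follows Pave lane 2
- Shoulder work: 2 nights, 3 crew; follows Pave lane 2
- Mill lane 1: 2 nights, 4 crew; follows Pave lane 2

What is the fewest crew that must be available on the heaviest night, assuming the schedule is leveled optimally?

Early-start (Pave lane 2@1, Patch base@5, Mill lane 2@5, Shoulder work@5, Mill lane 1@5) gives peak 12: n1:4  n2:4  n3:4  n4:4  n5:12  n6:9  n7:2  n8:0  n9:0  n10:0.
Shift Shoulder work→6, Mill lane 1→8.
Schedule Pave lane 2@1, Patch base@5, Mill lane 2@5, Shoulder work@6, Mill lane 1@8: n1:4  n2:4  n3:4  n4:4  n5:5  n6:5  n7:5  n8:4  n9:4  n10:0 — peak 5.

5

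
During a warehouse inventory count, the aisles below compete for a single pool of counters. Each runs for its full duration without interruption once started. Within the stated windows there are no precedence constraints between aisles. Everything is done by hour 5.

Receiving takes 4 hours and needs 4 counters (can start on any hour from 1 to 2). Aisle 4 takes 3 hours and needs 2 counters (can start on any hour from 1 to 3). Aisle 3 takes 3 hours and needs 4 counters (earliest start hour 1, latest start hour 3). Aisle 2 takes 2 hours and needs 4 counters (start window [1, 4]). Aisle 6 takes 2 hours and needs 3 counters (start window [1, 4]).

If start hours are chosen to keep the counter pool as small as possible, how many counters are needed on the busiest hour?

11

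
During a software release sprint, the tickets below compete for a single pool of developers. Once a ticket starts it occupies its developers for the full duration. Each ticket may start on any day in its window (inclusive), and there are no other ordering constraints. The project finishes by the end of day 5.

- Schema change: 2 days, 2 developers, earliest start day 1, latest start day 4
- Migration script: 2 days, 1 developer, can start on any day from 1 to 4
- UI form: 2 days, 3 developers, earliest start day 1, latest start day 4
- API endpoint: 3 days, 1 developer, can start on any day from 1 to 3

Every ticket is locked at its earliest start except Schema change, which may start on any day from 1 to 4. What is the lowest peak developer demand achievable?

5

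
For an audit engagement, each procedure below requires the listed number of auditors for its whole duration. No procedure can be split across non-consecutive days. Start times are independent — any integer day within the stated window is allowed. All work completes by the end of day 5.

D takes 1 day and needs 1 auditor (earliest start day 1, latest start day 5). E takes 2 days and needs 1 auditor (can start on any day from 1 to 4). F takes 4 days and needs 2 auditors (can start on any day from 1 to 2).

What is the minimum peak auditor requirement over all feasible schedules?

3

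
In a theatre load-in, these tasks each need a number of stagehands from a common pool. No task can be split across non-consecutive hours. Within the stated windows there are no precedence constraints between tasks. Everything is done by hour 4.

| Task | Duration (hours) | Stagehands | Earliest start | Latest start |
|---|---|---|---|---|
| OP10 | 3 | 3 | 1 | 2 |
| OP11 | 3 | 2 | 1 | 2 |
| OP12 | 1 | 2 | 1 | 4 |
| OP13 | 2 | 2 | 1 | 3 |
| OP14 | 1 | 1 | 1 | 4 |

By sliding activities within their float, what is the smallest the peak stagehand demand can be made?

7

Early-start (OP10@1, OP11@1, OP12@1, OP13@1, OP14@1) gives peak 10: h1:10  h2:7  h3:5  h4:0.
Shift OP13→2, OP14→4.
Schedule OP10@1, OP11@1, OP12@1, OP13@2, OP14@4: h1:7  h2:7  h3:7  h4:1 — peak 7.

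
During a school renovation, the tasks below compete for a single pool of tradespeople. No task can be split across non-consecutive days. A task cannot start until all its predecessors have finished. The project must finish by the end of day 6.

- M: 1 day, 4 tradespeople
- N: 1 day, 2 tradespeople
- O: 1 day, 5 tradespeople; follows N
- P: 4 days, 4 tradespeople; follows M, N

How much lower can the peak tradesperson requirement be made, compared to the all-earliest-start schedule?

3

Early-start peak: d1:6  d2:9  d3:4  d4:4  d5:4  d6:0 ⇒ 9.
Leveled (M@1, N@1, O@2, P@3): d1:6  d2:5  d3:4  d4:4  d5:4  d6:4 ⇒ 6.
Reduction 9 − 6 = 3.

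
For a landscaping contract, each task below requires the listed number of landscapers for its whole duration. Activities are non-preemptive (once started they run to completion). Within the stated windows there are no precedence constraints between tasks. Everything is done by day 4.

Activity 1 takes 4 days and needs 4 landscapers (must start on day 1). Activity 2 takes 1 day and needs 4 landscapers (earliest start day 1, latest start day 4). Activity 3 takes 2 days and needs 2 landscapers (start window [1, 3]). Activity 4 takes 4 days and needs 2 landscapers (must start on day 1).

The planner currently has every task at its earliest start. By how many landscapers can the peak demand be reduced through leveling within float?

2

Early-start peak: d1:12  d2:8  d3:6  d4:6 ⇒ 12.
Leveled (Activity 1@1, Activity 2@1, Activity 3@2, Activity 4@1): d1:10  d2:8  d3:8  d4:6 ⇒ 10.
Reduction 12 − 10 = 2.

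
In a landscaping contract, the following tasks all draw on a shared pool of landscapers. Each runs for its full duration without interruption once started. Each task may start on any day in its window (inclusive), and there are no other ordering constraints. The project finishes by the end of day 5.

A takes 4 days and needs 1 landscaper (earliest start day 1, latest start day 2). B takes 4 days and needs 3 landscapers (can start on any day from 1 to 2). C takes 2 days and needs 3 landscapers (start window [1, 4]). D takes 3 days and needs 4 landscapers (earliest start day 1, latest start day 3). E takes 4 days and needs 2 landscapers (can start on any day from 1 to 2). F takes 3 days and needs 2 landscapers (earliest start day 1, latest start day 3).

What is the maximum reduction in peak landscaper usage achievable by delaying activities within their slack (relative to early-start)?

3

Early-start peak: d1:15  d2:15  d3:12  d4:6  d5:0 ⇒ 15.
Leveled (A@1, B@1, C@1, D@3, E@1, F@1): d1:11  d2:11  d3:12  d4:10  d5:4 ⇒ 12.
Reduction 15 − 12 = 3.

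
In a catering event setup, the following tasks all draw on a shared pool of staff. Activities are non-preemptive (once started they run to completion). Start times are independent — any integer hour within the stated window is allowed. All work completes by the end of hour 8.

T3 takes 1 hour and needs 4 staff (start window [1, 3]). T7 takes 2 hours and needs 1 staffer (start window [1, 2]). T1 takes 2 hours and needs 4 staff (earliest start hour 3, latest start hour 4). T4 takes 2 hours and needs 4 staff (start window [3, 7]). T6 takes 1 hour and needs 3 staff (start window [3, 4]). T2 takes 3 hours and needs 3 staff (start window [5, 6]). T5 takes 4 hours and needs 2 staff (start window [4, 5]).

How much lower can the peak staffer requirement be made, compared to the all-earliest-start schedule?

3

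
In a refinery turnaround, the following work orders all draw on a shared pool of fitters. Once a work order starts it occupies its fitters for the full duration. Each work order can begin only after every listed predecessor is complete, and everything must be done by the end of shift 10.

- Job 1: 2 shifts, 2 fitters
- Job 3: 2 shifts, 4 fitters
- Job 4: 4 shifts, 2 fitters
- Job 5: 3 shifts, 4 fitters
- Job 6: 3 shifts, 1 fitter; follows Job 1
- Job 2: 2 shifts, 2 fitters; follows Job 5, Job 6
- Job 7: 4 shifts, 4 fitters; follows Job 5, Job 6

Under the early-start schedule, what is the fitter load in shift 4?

At early start, shift 4 has: Job 4, Job 6.
Demand: 2 + 1 = 3.

3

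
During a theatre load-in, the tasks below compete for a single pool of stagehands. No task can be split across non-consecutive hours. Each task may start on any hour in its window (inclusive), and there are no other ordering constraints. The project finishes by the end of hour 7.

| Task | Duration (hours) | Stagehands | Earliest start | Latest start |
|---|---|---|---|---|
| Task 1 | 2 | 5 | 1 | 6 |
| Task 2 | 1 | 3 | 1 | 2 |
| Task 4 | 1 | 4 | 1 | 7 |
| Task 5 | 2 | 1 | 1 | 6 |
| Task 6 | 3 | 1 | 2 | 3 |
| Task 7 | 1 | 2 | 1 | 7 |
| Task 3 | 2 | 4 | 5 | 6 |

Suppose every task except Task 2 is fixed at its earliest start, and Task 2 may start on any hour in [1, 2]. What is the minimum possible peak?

12

Task 2@1: h1:15  h2:7  h3:1  h4:1  h5:4  h6:4  h7:0 → peak 15
Task 2@2: h1:12  h2:10  h3:1  h4:1  h5:4  h6:4  h7:0 → peak 12
Best is Task 2@2, peak 12.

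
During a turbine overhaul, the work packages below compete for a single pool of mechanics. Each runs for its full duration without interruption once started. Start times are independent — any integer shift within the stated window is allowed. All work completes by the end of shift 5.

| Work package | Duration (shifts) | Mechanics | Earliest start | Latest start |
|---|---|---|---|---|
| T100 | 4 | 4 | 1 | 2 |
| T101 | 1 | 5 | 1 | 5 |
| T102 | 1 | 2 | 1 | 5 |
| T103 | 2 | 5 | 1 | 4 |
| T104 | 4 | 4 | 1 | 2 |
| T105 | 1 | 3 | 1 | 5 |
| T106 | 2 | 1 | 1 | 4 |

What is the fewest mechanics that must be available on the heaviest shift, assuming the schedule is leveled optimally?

Early-start (T100@1, T101@1, T102@1, T103@1, T104@1, T105@1, T106@1) gives peak 24: s1:24  s2:14  s3:8  s4:8  s5:0.
Shift T103→2, T104→2, T105→4, T106→4.
Schedule T100@1, T101@1, T102@1, T103@2, T104@2, T105@4, T106@4: s1:11  s2:13  s3:13  s4:12  s5:5 — peak 13.

13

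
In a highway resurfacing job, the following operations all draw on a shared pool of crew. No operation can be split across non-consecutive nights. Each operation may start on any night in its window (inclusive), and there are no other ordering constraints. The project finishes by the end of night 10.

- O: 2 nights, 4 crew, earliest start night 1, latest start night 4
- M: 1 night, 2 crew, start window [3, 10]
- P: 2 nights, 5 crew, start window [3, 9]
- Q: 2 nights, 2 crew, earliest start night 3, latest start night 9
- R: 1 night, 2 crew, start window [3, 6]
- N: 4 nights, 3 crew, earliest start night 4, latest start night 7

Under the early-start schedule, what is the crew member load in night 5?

At early start, night 5 has: N.
Demand: 3 = 3.

3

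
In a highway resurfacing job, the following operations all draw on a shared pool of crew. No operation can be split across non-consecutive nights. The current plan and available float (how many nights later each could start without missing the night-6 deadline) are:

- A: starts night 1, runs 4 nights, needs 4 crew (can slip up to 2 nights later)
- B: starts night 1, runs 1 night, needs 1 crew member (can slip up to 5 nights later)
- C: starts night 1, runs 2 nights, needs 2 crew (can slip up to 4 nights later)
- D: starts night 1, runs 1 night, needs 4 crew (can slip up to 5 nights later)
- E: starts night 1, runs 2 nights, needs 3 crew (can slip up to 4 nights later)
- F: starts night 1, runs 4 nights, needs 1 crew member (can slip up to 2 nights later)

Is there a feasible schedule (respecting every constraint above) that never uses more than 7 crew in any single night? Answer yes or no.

Schedule A@1, B@1, C@1, D@6, E@5, F@2: n1:7  n2:7  n3:5  n4:5  n5:4  n6:7 — peak 7 ≤ 7.

yes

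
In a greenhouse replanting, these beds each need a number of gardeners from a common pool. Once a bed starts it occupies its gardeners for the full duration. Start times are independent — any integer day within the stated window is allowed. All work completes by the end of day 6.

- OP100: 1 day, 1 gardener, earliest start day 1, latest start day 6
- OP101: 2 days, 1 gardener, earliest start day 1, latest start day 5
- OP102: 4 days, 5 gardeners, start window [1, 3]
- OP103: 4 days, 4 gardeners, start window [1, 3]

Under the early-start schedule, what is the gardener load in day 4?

9

At early start, day 4 has: OP102, OP103.
Demand: 5 + 4 = 9.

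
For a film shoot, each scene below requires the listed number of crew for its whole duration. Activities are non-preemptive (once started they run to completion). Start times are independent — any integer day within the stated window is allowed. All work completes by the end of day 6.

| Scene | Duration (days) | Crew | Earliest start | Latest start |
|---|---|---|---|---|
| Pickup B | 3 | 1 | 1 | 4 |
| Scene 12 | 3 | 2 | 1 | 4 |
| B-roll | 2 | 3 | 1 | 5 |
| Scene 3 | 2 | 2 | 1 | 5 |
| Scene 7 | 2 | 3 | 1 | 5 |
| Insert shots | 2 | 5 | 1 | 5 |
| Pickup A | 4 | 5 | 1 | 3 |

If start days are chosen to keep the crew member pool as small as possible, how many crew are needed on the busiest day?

Early-start (Pickup B@1, Scene 12@1, B-roll@1, Scene 3@1, Scene 7@1, Insert shots@1, Pickup A@1) gives peak 21: d1:21  d2:21  d3:8  d4:5  d5:0  d6:0.
Shift Scene 3→3, Insert shots→5, Pickup A→3.
Schedule Pickup B@1, Scene 12@1, B-roll@1, Scene 3@3, Scene 7@1, Insert shots@5, Pickup A@3: d1:9  d2:9  d3:10  d4:7  d5:10  d6:10 — peak 10.
Total crew member-days = 55 over 6 days ⇒ peak ≥ ⌈55/6⌉ = 10, so 10 is optimal.

10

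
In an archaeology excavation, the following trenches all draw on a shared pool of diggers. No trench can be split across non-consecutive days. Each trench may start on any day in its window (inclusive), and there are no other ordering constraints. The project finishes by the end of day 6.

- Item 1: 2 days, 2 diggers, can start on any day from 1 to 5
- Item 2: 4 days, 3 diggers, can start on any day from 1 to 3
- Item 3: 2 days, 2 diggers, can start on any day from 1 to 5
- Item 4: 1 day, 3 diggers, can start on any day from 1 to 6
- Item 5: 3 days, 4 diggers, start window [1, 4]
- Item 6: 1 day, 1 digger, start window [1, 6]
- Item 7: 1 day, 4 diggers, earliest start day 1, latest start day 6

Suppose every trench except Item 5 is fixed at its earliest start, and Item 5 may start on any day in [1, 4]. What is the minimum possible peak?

15

Item 5@1: d1:19  d2:11  d3:7  d4:3  d5:0  d6:0 → peak 19
Item 5@2: d1:15  d2:11  d3:7  d4:7  d5:0  d6:0 → peak 15
Item 5@3: d1:15  d2:7  d3:7  d4:7  d5:4  d6:0 → peak 15
Item 5@4: d1:15  d2:7  d3:3  d4:7  d5:4  d6:4 → peak 15
Best is Item 5@2, peak 15.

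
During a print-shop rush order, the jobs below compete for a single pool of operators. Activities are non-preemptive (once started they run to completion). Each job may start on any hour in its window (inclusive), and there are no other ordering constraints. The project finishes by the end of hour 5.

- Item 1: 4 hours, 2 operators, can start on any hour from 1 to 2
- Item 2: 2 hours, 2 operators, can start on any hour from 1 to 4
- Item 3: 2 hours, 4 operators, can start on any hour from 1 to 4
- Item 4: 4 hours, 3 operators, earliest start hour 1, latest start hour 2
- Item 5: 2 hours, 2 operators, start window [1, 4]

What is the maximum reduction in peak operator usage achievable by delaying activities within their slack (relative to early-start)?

4

Early-start peak: h1:13  h2:13  h3:5  h4:5  h5:0 ⇒ 13.
Leveled (Item 1@1, Item 2@1, Item 3@3, Item 4@1, Item 5@1): h1:9  h2:9  h3:9  h4:9  h5:0 ⇒ 9.
Reduction 13 − 9 = 4.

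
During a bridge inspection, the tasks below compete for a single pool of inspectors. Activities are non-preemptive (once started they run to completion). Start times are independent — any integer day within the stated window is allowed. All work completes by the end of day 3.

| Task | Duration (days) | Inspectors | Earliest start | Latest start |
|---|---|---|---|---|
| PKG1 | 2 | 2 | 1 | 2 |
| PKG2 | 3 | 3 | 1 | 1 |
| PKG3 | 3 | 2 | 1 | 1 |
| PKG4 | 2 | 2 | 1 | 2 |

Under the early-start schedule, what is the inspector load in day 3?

5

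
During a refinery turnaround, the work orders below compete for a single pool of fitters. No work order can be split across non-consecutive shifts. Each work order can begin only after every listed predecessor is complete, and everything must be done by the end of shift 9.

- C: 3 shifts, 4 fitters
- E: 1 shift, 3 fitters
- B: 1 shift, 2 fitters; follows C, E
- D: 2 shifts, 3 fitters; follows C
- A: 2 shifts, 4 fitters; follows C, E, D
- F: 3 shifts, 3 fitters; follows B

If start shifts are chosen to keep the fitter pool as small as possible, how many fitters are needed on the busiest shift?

Schedule C@1, E@1, B@4, D@4, A@6, F@5: s1:7  s2:4  s3:4  s4:5  s5:6  s6:7  s7:7  s8:0  s9:0 — peak 7.

7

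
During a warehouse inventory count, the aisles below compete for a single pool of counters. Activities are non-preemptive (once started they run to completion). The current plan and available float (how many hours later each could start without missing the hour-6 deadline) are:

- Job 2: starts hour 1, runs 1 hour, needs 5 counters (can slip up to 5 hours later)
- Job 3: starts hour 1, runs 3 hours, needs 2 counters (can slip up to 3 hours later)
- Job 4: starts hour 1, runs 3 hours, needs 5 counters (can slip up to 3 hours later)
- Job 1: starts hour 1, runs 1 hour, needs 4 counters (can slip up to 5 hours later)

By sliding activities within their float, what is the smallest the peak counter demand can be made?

Early-start (Job 2@1, Job 3@1, Job 4@1, Job 1@1) gives peak 16: h1:16  h2:7  h3:7  h4:0  h5:0  h6:0.
Shift Job 4→2, Job 1→5.
Schedule Job 2@1, Job 3@1, Job 4@2, Job 1@5: h1:7  h2:7  h3:7  h4:5  h5:4  h6:0 — peak 7.

7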